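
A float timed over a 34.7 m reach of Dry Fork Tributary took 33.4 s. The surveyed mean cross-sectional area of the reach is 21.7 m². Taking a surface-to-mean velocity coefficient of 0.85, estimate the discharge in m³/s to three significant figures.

19.2 m³/s

v_surface = L / t̄ = 34.7 / 33.4 = 1.039 m/s
v_mean = 0.85 × 1.039 = 0.8831 m/s
Q = A × v_mean = 21.7 × 0.8831 = 19.16 m³/s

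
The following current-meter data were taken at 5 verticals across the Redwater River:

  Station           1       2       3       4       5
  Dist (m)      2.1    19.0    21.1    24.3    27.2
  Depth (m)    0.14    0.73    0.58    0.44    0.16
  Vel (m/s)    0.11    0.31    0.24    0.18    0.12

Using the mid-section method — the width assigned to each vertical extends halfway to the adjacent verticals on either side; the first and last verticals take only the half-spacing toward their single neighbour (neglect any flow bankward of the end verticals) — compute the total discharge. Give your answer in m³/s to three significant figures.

2.92 m³/s

w_1 = (19.0 − 2.1)/2 = 8.45 m; q_1 = 0.11 × 0.14 × 8.45 = 0.1301 m³/s
w_2 = (21.1 − 2.1)/2 = 9.5 m; q_2 = 0.31 × 0.73 × 9.5 = 2.150 m³/s
w_3 = (24.3 − 19.0)/2 = 2.65 m; q_3 = 0.24 × 0.58 × 2.65 = 0.3689 m³/s
w_4 = (27.2 − 21.1)/2 = 3.05 m; q_4 = 0.18 × 0.44 × 3.05 = 0.2416 m³/s
w_5 = (27.2 − 24.3)/2 = 1.45 m; q_5 = 0.12 × 0.16 × 1.45 = 0.02784 m³/s
Q = Σ qᵢ = 2.918 m³/s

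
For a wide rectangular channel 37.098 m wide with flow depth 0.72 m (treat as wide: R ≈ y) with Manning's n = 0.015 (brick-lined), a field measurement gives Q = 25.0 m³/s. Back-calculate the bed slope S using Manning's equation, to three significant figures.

A = b·y = 37.098 × 0.72 = 26.71 m²
Wide channel: R ≈ y = 0.72 m
S = (Q·n / (1·A·R^(2/3)))² = (25.0×0.015 / (1×26.71×0.8033))² = 0.0003054

0.000305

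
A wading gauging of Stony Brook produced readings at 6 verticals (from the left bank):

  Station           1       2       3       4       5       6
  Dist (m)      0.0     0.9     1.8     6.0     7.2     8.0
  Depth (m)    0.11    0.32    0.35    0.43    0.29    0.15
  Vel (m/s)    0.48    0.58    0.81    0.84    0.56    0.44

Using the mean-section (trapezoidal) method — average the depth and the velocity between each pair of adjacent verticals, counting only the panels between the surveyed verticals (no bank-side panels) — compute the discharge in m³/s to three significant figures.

Panel 1-2: Δb = 0.9 m, d̄ = (0.11+0.32)/2 = 0.215, v̄ = (0.48+0.58)/2 = 0.53 → q = 0.9×0.215×0.53 = 0.1026 m³/s
Panel 2-3: Δb = 0.9 m, d̄ = (0.32+0.35)/2 = 0.335, v̄ = (0.58+0.81)/2 = 0.695 → q = 0.9×0.335×0.695 = 0.2095 m³/s
Panel 3-4: Δb = 4.2 m, d̄ = (0.35+0.43)/2 = 0.39, v̄ = (0.81+0.84)/2 = 0.825 → q = 4.2×0.39×0.825 = 1.351 m³/s
Panel 4-5: Δb = 1.2 m, d̄ = (0.43+0.29)/2 = 0.36, v̄ = (0.84+0.56)/2 = 0.7 → q = 1.2×0.36×0.7 = 0.3024 m³/s
Panel 5-6: Δb = 0.8 m, d̄ = (0.29+0.15)/2 = 0.22, v̄ = (0.56+0.44)/2 = 0.5 → q = 0.8×0.22×0.5 = 0.08800 m³/s
Q = Σ q = 2.054 m³/s

2.05 m³/s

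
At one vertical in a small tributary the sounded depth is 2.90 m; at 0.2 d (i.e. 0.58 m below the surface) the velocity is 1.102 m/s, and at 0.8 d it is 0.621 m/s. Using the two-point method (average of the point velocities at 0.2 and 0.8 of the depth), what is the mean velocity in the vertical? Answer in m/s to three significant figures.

v̄ = (1.102 + 0.621) / 2 = 0.8615 m/s

0.862 m/s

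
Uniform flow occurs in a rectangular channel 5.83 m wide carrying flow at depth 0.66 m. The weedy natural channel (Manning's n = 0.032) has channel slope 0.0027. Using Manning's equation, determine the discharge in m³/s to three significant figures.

4.13 m³/s

A = b·y = 5.83 × 0.66 = 3.848 m²
P = b + 2y = 5.83 + 2×0.66 = 7.150 m
R = A/P = 3.848/7.150 = 0.5382 m
Q = (1/n)·A·R^(2/3)·S^(1/2) = (1/0.032) × 3.848 × 0.5382^(2/3) × 0.0027^(1/2) = 4.134 m³/s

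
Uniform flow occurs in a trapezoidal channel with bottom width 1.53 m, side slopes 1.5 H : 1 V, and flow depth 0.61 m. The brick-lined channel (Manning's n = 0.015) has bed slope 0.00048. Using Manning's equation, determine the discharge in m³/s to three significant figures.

1.18 m³/s

A = (b + z·y)·y = (1.53 + 1.5×0.61)×0.61 = 1.491 m²
P = b + 2y√(1+z²) = 1.53 + 2×0.61×√(1+1.5²) = 3.729 m
R = A/P = 1.491/3.729 = 0.3999 m
Q = (1/n)·A·R^(2/3)·S^(1/2) = (1/0.015) × 1.491 × 0.3999^(2/3) × 0.00048^(1/2) = 1.182 m³/s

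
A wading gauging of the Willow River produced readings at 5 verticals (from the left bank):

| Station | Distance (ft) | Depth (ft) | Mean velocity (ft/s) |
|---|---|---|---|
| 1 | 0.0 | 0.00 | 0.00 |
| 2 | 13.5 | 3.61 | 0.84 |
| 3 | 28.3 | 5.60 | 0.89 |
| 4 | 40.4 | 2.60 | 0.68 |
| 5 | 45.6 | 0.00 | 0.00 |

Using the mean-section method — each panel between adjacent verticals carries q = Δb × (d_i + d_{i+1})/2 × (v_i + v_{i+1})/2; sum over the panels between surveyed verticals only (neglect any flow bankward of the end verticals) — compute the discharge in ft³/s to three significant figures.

Panel 1-2: Δb = 13.5 ft, d̄ = (0.00+3.61)/2 = 1.805, v̄ = (0.00+0.84)/2 = 0.42 → q = 13.5×1.805×0.42 = 10.23 ft³/s
Panel 2-3: Δb = 14.8 ft, d̄ = (3.61+5.60)/2 = 4.605, v̄ = (0.84+0.89)/2 = 0.865 → q = 14.8×4.605×0.865 = 58.95 ft³/s
Panel 3-4: Δb = 12.1 ft, d̄ = (5.60+2.60)/2 = 4.1, v̄ = (0.89+0.68)/2 = 0.785 → q = 12.1×4.1×0.785 = 38.94 ft³/s
Panel 4-5: Δb = 5.2 ft, d̄ = (2.60+0.00)/2 = 1.3, v̄ = (0.68+0.00)/2 = 0.34 → q = 5.2×1.3×0.34 = 2.298 ft³/s
Q = Σ q = 110.4 ft³/s

110 ft³/s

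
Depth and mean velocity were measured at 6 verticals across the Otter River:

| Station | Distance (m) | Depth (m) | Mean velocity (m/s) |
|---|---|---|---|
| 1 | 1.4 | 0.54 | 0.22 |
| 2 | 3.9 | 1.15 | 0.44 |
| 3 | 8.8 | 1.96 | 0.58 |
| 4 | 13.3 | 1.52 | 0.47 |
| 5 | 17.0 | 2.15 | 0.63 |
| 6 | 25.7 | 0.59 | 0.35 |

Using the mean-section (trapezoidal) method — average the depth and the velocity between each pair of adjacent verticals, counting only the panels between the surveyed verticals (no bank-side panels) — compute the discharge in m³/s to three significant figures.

Panel 1-2: Δb = 2.5 m, d̄ = (0.54+1.15)/2 = 0.845, v̄ = (0.22+0.44)/2 = 0.33 → q = 2.5×0.845×0.33 = 0.6971 m³/s
Panel 2-3: Δb = 4.9 m, d̄ = (1.15+1.96)/2 = 1.555, v̄ = (0.44+0.58)/2 = 0.51 → q = 4.9×1.555×0.51 = 3.886 m³/s
Panel 3-4: Δb = 4.5 m, d̄ = (1.96+1.52)/2 = 1.74, v̄ = (0.58+0.47)/2 = 0.525 → q = 4.5×1.74×0.525 = 4.111 m³/s
Panel 4-5: Δb = 3.7 m, d̄ = (1.52+2.15)/2 = 1.835, v̄ = (0.47+0.63)/2 = 0.55 → q = 3.7×1.835×0.55 = 3.734 m³/s
Panel 5-6: Δb = 8.7 m, d̄ = (2.15+0.59)/2 = 1.37, v̄ = (0.63+0.35)/2 = 0.49 → q = 8.7×1.37×0.49 = 5.840 m³/s
Q = Σ q = 18.27 m³/s

18.3 m³/s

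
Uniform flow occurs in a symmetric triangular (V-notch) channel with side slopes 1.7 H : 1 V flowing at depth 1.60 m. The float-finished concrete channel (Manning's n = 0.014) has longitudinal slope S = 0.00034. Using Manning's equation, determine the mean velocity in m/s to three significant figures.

1.03 m/s

A = z·y² = 1.7×1.60² = 4.352 m²
P = 2y√(1+z²) = 2×1.60×√(1+1.7²) = 6.311 m
R = A/P = 4.352/6.311 = 0.6895 m
Q = (1/n)·A·R^(2/3)·S^(1/2) = (1/0.014) × 4.352 × 0.6895^(2/3) × 0.00034^(1/2) = 4.474 m³/s
V = Q/A = 4.474/4.352 = 1.028 m/s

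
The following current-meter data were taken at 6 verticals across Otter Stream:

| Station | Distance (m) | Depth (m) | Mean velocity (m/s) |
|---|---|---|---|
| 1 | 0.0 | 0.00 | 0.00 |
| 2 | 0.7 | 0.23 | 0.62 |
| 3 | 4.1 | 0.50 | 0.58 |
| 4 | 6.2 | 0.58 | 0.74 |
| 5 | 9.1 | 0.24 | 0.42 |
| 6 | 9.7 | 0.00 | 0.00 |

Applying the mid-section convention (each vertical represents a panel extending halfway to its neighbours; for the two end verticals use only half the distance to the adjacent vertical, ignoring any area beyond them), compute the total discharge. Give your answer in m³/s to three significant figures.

2.34 m³/s

w_2 = (4.1 − 0.0)/2 = 2.05 m; q_2 = 0.62 × 0.23 × 2.05 = 0.2923 m³/s
w_3 = (6.2 − 0.7)/2 = 2.75 m; q_3 = 0.58 × 0.50 × 2.75 = 0.7975 m³/s
w_4 = (9.1 − 4.1)/2 = 2.5 m; q_4 = 0.74 × 0.58 × 2.5 = 1.073 m³/s
w_5 = (9.7 − 6.2)/2 = 1.75 m; q_5 = 0.42 × 0.24 × 1.75 = 0.1764 m³/s
Stations 1, 6 contribute zero (depth or velocity is 0).
Q = Σ qᵢ = 2.339 m³/s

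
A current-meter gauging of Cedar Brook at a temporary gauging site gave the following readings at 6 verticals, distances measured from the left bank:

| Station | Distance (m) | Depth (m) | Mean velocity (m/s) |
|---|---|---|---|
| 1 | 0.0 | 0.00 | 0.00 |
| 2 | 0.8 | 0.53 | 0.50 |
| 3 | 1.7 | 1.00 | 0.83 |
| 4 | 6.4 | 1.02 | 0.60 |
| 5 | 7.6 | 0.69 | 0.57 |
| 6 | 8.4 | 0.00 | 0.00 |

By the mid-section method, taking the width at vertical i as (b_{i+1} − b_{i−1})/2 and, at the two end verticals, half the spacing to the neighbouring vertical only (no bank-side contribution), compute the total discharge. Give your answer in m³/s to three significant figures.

w_2 = (1.7 − 0.0)/2 = 0.85 m; q_2 = 0.50 × 0.53 × 0.85 = 0.2253 m³/s
w_3 = (6.4 − 0.8)/2 = 2.8 m; q_3 = 0.83 × 1.00 × 2.8 = 2.324 m³/s
w_4 = (7.6 − 1.7)/2 = 2.95 m; q_4 = 0.60 × 1.02 × 2.95 = 1.805 m³/s
w_5 = (8.4 − 6.4)/2 = 1 m; q_5 = 0.57 × 0.69 × 1 = 0.3933 m³/s
Stations 1, 6 contribute zero (depth or velocity is 0).
Q = Σ qᵢ = 4.748 m³/s

4.75 m³/s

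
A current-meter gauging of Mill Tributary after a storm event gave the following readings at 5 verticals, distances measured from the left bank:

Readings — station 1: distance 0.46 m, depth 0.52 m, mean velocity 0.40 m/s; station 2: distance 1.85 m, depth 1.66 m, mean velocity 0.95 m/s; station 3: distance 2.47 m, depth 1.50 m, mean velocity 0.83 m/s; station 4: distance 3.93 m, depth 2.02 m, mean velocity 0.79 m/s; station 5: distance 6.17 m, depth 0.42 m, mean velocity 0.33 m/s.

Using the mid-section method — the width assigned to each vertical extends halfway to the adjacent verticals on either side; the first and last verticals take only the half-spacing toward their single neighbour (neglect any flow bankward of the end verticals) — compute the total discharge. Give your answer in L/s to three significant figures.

6130 L/s

w_1 = (1.85 − 0.46)/2 = 0.695 m; q_1 = 0.40 × 0.52 × 0.695 = 0.1446 m³/s
w_2 = (2.47 − 0.46)/2 = 1.005 m; q_2 = 0.95 × 1.66 × 1.005 = 1.585 m³/s
w_3 = (3.93 − 1.85)/2 = 1.04 m; q_3 = 0.83 × 1.50 × 1.04 = 1.295 m³/s
w_4 = (6.17 − 2.47)/2 = 1.85 m; q_4 = 0.79 × 2.02 × 1.85 = 2.952 m³/s
w_5 = (6.17 − 3.93)/2 = 1.12 m; q_5 = 0.33 × 0.42 × 1.12 = 0.1552 m³/s
Q = Σ qᵢ = 6.132 m³/s
= 6.132 × 1000 = 6132 L/s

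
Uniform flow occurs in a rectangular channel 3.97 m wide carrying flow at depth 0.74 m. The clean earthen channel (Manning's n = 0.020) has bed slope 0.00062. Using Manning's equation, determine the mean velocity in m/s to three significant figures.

0.825 m/s

A = b·y = 3.97 × 0.74 = 2.938 m²
P = b + 2y = 3.97 + 2×0.74 = 5.450 m
R = A/P = 2.938/5.450 = 0.5390 m
Q = (1/n)·A·R^(2/3)·S^(1/2) = (1/0.020) × 2.938 × 0.5390^(2/3) × 0.00062^(1/2) = 2.423 m³/s
V = Q/A = 2.423/2.938 = 0.8246 m/s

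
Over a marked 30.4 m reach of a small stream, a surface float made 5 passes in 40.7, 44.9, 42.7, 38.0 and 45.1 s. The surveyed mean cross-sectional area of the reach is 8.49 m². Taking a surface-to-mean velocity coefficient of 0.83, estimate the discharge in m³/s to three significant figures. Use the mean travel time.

t̄ = (40.7 + 44.9 + 42.7 + 38.0 + 45.1) / 5 = 42.28 s
v_surface = L / t̄ = 30.4 / 42.28 = 0.7190 m/s
v_mean = 0.83 × 0.7190 = 0.5968 m/s
Q = A × v_mean = 8.49 × 0.5968 = 5.067 m³/s

5.07 m³/s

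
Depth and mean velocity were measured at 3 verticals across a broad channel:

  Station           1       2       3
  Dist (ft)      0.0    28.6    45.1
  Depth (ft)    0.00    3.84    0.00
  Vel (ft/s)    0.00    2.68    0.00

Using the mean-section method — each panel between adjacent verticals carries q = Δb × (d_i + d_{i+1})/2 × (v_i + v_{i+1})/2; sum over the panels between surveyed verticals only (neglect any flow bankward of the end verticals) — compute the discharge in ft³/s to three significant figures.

116 ft³/s

Panel 1-2: Δb = 28.6 ft, d̄ = (0.00+3.84)/2 = 1.92, v̄ = (0.00+2.68)/2 = 1.34 → q = 28.6×1.92×1.34 = 73.58 ft³/s
Panel 2-3: Δb = 16.5 ft, d̄ = (3.84+0.00)/2 = 1.92, v̄ = (2.68+0.00)/2 = 1.34 → q = 16.5×1.92×1.34 = 42.45 ft³/s
Q = Σ q = 116.0 ft³/s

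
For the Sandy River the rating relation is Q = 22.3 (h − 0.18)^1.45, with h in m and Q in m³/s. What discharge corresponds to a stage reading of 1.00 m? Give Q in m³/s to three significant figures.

Q = 22.3 × (1.00 − 0.18)^1.45 = 22.3 × 0.82^1.45 = 16.72 m³/s

16.7 m³/s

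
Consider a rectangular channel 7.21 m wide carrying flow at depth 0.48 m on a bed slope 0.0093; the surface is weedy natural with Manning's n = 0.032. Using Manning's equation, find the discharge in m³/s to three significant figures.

5.88 m³/s

A = b·y = 7.21 × 0.48 = 3.461 m²
P = b + 2y = 7.21 + 2×0.48 = 8.170 m
R = A/P = 3.461/8.170 = 0.4236 m
Q = (1/n)·A·R^(2/3)·S^(1/2) = (1/0.032) × 3.461 × 0.4236^(2/3) × 0.0093^(1/2) = 5.883 m³/s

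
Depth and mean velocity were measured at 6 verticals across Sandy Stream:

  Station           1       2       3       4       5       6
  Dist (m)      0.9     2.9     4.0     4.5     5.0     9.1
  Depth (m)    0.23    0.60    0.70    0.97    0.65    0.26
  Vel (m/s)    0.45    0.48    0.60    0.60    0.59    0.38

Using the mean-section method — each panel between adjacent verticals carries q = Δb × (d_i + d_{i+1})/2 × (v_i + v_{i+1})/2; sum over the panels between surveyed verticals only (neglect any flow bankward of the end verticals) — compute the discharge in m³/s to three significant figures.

2.17 m³/s

Panel 1-2: Δb = 2 m, d̄ = (0.23+0.60)/2 = 0.415, v̄ = (0.45+0.48)/2 = 0.465 → q = 2×0.415×0.465 = 0.3860 m³/s
Panel 2-3: Δb = 1.1 m, d̄ = (0.60+0.70)/2 = 0.65, v̄ = (0.48+0.60)/2 = 0.54 → q = 1.1×0.65×0.54 = 0.3861 m³/s
Panel 3-4: Δb = 0.5 m, d̄ = (0.70+0.97)/2 = 0.835, v̄ = (0.60+0.60)/2 = 0.6 → q = 0.5×0.835×0.6 = 0.2505 m³/s
Panel 4-5: Δb = 0.5 m, d̄ = (0.97+0.65)/2 = 0.81, v̄ = (0.60+0.59)/2 = 0.595 → q = 0.5×0.81×0.595 = 0.2410 m³/s
Panel 5-6: Δb = 4.1 m, d̄ = (0.65+0.26)/2 = 0.455, v̄ = (0.59+0.38)/2 = 0.485 → q = 4.1×0.455×0.485 = 0.9048 m³/s
Q = Σ q = 2.168 m³/s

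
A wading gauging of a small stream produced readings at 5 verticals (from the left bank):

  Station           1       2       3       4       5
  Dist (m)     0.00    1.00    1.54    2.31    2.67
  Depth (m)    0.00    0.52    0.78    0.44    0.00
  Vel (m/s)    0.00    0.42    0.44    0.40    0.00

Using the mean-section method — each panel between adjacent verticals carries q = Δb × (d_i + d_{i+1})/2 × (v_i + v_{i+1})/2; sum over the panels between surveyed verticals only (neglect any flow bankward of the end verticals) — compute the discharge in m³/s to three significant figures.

0.419 m³/s

Panel 1-2: Δb = 1 m, d̄ = (0.00+0.52)/2 = 0.26, v̄ = (0.00+0.42)/2 = 0.21 → q = 1×0.26×0.21 = 0.05460 m³/s
Panel 2-3: Δb = 0.54 m, d̄ = (0.52+0.78)/2 = 0.65, v̄ = (0.42+0.44)/2 = 0.43 → q = 0.54×0.65×0.43 = 0.1509 m³/s
Panel 3-4: Δb = 0.77 m, d̄ = (0.78+0.44)/2 = 0.61, v̄ = (0.44+0.40)/2 = 0.42 → q = 0.77×0.61×0.42 = 0.1973 m³/s
Panel 4-5: Δb = 0.36 m, d̄ = (0.44+0.00)/2 = 0.22, v̄ = (0.40+0.00)/2 = 0.2 → q = 0.36×0.22×0.2 = 0.01584 m³/s
Q = Σ q = 0.4186 m³/s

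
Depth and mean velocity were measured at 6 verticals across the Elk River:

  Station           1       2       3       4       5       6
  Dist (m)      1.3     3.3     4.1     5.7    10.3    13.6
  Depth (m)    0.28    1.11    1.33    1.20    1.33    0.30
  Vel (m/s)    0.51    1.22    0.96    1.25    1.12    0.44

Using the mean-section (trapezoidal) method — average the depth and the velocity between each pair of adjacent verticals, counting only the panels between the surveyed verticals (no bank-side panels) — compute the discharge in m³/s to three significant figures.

13.5 m³/s

Panel 1-2: Δb = 2 m, d̄ = (0.28+1.11)/2 = 0.695, v̄ = (0.51+1.22)/2 = 0.865 → q = 2×0.695×0.865 = 1.202 m³/s
Panel 2-3: Δb = 0.8 m, d̄ = (1.11+1.33)/2 = 1.22, v̄ = (1.22+0.96)/2 = 1.09 → q = 0.8×1.22×1.09 = 1.064 m³/s
Panel 3-4: Δb = 1.6 m, d̄ = (1.33+1.20)/2 = 1.265, v̄ = (0.96+1.25)/2 = 1.105 → q = 1.6×1.265×1.105 = 2.237 m³/s
Panel 4-5: Δb = 4.6 m, d̄ = (1.20+1.33)/2 = 1.265, v̄ = (1.25+1.12)/2 = 1.185 → q = 4.6×1.265×1.185 = 6.896 m³/s
Panel 5-6: Δb = 3.3 m, d̄ = (1.33+0.30)/2 = 0.815, v̄ = (1.12+0.44)/2 = 0.78 → q = 3.3×0.815×0.78 = 2.098 m³/s
Q = Σ q = 13.50 m³/s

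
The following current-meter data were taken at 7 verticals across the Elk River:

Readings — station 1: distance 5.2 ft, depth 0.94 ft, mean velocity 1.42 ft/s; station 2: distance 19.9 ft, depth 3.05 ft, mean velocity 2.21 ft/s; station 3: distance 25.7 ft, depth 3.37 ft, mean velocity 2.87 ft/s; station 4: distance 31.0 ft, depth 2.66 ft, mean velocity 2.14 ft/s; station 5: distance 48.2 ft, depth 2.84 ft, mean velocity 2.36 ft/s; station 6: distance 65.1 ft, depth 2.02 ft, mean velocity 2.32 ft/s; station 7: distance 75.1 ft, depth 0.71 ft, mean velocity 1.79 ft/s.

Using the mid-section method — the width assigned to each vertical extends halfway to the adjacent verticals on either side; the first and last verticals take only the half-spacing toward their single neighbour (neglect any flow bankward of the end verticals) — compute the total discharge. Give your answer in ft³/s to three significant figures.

380 ft³/s

w_1 = (19.9 − 5.2)/2 = 7.35 ft; q_1 = 1.42 × 0.94 × 7.35 = 9.811 ft³/s
w_2 = (25.7 − 5.2)/2 = 10.25 ft; q_2 = 2.21 × 3.05 × 10.25 = 69.09 ft³/s
w_3 = (31.0 − 19.9)/2 = 5.55 ft; q_3 = 2.87 × 3.37 × 5.55 = 53.68 ft³/s
w_4 = (48.2 − 25.7)/2 = 11.25 ft; q_4 = 2.14 × 2.66 × 11.25 = 64.04 ft³/s
w_5 = (65.1 − 31.0)/2 = 17.05 ft; q_5 = 2.36 × 2.84 × 17.05 = 114.3 ft³/s
w_6 = (75.1 − 48.2)/2 = 13.45 ft; q_6 = 2.32 × 2.02 × 13.45 = 63.03 ft³/s
w_7 = (75.1 − 65.1)/2 = 5 ft; q_7 = 1.79 × 0.71 × 5 = 6.355 ft³/s
Q = Σ qᵢ = 380.3 ft³/s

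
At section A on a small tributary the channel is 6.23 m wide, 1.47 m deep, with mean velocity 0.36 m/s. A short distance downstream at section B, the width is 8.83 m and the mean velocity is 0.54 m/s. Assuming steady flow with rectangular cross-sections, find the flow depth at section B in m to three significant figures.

0.691 m

Q = A₁V₁ = (6.23×1.47) × 0.36 = 3.297 m³/s
d₂ = Q/(b₂ V₂) = 3.297/(8.83×0.54) = 0.6914 m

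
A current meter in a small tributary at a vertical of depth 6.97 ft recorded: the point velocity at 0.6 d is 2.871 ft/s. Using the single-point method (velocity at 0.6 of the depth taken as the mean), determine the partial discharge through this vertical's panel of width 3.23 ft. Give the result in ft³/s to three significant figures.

64.6 ft³/s

v̄ = v₀.₆ = 2.871 ft/s
q = v̄ × d × w = 2.871 × 6.97 × 3.23 = 64.64 ft³/s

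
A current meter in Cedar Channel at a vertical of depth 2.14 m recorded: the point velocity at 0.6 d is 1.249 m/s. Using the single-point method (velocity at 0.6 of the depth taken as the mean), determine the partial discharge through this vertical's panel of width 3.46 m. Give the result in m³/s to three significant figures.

v̄ = v₀.₆ = 1.249 m/s
q = v̄ × d × w = 1.249 × 2.14 × 3.46 = 9.248 m³/s

9.25 m³/s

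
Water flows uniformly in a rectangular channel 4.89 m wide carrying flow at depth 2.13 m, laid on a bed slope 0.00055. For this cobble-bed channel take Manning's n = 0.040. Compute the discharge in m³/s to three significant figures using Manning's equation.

A = b·y = 4.89 × 2.13 = 10.42 m²
P = b + 2y = 4.89 + 2×2.13 = 9.150 m
R = A/P = 10.42/9.150 = 1.138 m
Q = (1/n)·A·R^(2/3)·S^(1/2) = (1/0.040) × 10.42 × 1.138^(2/3) × 0.00055^(1/2) = 6.658 m³/s

6.66 m³/s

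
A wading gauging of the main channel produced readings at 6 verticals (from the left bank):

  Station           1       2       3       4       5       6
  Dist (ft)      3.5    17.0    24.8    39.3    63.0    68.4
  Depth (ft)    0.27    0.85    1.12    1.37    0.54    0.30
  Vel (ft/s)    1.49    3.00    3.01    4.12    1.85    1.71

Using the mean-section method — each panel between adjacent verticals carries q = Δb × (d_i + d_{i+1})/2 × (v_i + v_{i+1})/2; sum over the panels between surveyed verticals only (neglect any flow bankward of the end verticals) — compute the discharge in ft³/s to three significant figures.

Panel 1-2: Δb = 13.5 ft, d̄ = (0.27+0.85)/2 = 0.56, v̄ = (1.49+3.00)/2 = 2.245 → q = 13.5×0.56×2.245 = 16.97 ft³/s
Panel 2-3: Δb = 7.8 ft, d̄ = (0.85+1.12)/2 = 0.985, v̄ = (3.00+3.01)/2 = 3.005 → q = 7.8×0.985×3.005 = 23.09 ft³/s
Panel 3-4: Δb = 14.5 ft, d̄ = (1.12+1.37)/2 = 1.245, v̄ = (3.01+4.12)/2 = 3.565 → q = 14.5×1.245×3.565 = 64.36 ft³/s
Panel 4-5: Δb = 23.7 ft, d̄ = (1.37+0.54)/2 = 0.955, v̄ = (4.12+1.85)/2 = 2.985 → q = 23.7×0.955×2.985 = 67.56 ft³/s
Panel 5-6: Δb = 5.4 ft, d̄ = (0.54+0.30)/2 = 0.42, v̄ = (1.85+1.71)/2 = 1.78 → q = 5.4×0.42×1.78 = 4.037 ft³/s
Q = Σ q = 176.0 ft³/s

176 ft³/s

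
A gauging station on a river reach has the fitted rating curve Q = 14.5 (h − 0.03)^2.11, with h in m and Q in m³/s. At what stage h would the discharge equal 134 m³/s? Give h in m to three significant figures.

2.90 m

h − h₀ = (Q/C)^(1/b) = (134/14.5)^(1/2.11) = 2.869 m
h = 0.03 + 2.869 = 2.899 m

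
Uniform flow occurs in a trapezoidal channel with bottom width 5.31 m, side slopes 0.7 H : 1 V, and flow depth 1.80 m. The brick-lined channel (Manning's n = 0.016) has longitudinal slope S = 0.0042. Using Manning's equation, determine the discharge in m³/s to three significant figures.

A = (b + z·y)·y = (5.31 + 0.7×1.80)×1.80 = 11.83 m²
P = b + 2y√(1+z²) = 5.31 + 2×1.80×√(1+0.7²) = 9.704 m
R = A/P = 11.83/9.704 = 1.219 m
Q = (1/n)·A·R^(2/3)·S^(1/2) = (1/0.016) × 11.83 × 1.219^(2/3) × 0.0042^(1/2) = 54.65 m³/s

54.6 m³/s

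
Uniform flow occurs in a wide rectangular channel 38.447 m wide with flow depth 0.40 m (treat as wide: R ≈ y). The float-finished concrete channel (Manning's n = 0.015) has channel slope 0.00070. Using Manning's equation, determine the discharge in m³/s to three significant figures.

14.7 m³/s

A = b·y = 38.447 × 0.40 = 15.38 m²
Wide channel: R ≈ y = 0.40 m
Q = (1/n)·A·R^(2/3)·S^(1/2) = (1/0.015) × 15.38 × 0.4000^(2/3) × 0.00070^(1/2) = 14.73 m³/s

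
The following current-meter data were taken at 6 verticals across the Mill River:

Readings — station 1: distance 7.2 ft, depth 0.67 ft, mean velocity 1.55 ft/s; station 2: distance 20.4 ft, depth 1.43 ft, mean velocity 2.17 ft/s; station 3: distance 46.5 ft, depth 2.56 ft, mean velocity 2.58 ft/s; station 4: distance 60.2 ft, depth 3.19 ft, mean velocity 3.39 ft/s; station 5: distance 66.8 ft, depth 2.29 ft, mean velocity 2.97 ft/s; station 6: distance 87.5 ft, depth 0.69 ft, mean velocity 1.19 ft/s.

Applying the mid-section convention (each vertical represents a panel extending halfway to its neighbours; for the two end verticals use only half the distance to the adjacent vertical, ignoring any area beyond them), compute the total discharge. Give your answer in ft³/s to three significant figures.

410 ft³/s

w_1 = (20.4 − 7.2)/2 = 6.6 ft; q_1 = 1.55 × 0.67 × 6.6 = 6.854 ft³/s
w_2 = (46.5 − 7.2)/2 = 19.65 ft; q_2 = 2.17 × 1.43 × 19.65 = 60.98 ft³/s
w_3 = (60.2 − 20.4)/2 = 19.9 ft; q_3 = 2.58 × 2.56 × 19.9 = 131.4 ft³/s
w_4 = (66.8 − 46.5)/2 = 10.15 ft; q_4 = 3.39 × 3.19 × 10.15 = 109.8 ft³/s
w_5 = (87.5 − 60.2)/2 = 13.65 ft; q_5 = 2.97 × 2.29 × 13.65 = 92.84 ft³/s
w_6 = (87.5 − 66.8)/2 = 10.35 ft; q_6 = 1.19 × 0.69 × 10.35 = 8.498 ft³/s
Q = Σ qᵢ = 410.4 ft³/s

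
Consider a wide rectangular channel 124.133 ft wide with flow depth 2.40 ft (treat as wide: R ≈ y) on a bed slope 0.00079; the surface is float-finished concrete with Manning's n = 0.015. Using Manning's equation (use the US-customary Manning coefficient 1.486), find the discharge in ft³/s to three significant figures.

1490 ft³/s

A = b·y = 124.133 × 2.40 = 297.9 ft²
Wide channel: R ≈ y = 2.40 ft
Q = (1.486/n)·A·R^(2/3)·S^(1/2) = (1.486/0.015) × 297.9 × 2.400^(2/3) × 0.00079^(1/2) = 1487 ft³/s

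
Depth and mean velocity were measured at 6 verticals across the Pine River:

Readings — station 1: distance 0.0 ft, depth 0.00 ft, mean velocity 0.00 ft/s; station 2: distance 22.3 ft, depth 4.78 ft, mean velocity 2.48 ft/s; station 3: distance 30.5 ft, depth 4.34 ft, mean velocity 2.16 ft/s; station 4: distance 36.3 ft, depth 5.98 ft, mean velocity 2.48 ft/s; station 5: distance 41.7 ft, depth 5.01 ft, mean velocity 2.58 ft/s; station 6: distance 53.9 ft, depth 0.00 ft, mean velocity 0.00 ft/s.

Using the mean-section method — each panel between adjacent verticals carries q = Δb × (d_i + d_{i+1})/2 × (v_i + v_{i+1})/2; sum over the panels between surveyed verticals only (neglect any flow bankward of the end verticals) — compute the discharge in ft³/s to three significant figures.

Panel 1-2: Δb = 22.3 ft, d̄ = (0.00+4.78)/2 = 2.39, v̄ = (0.00+2.48)/2 = 1.24 → q = 22.3×2.39×1.24 = 66.09 ft³/s
Panel 2-3: Δb = 8.2 ft, d̄ = (4.78+4.34)/2 = 4.56, v̄ = (2.48+2.16)/2 = 2.32 → q = 8.2×4.56×2.32 = 86.75 ft³/s
Panel 3-4: Δb = 5.8 ft, d̄ = (4.34+5.98)/2 = 5.16, v̄ = (2.16+2.48)/2 = 2.32 → q = 5.8×5.16×2.32 = 69.43 ft³/s
Panel 4-5: Δb = 5.4 ft, d̄ = (5.98+5.01)/2 = 5.495, v̄ = (2.48+2.58)/2 = 2.53 → q = 5.4×5.495×2.53 = 75.07 ft³/s
Panel 5-6: Δb = 12.2 ft, d̄ = (5.01+0.00)/2 = 2.505, v̄ = (2.58+0.00)/2 = 1.29 → q = 12.2×2.505×1.29 = 39.42 ft³/s
Q = Σ q = 336.8 ft³/s

337 ft³/s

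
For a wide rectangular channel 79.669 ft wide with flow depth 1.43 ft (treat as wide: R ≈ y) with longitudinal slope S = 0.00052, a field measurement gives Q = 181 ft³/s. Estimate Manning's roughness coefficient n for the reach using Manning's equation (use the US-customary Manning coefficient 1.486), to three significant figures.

0.0271

A = b·y = 79.669 × 1.43 = 113.9 ft²
Wide channel: R ≈ y = 1.43 ft
n = (1.486/Q)·A·R^(2/3)·S^(1/2) = (1.486/181) × 113.9 × 1.269 × 0.02280 = 0.02707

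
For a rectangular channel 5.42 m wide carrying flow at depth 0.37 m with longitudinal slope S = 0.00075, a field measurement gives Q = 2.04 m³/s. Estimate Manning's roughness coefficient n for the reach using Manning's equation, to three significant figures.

0.0127

A = b·y = 5.42 × 0.37 = 2.005 m²
P = b + 2y = 5.42 + 2×0.37 = 6.160 m
R = A/P = 2.005/6.160 = 0.3256 m
n = (1/Q)·A·R^(2/3)·S^(1/2) = (1/2.04) × 2.005 × 0.4732 × 0.02739 = 0.01274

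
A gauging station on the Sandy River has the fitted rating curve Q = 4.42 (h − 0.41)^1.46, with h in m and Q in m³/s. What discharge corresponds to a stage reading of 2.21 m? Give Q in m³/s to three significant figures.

10.4 m³/s

Q = 4.42 × (2.21 − 0.41)^1.46 = 4.42 × 1.8^1.46 = 10.43 m³/s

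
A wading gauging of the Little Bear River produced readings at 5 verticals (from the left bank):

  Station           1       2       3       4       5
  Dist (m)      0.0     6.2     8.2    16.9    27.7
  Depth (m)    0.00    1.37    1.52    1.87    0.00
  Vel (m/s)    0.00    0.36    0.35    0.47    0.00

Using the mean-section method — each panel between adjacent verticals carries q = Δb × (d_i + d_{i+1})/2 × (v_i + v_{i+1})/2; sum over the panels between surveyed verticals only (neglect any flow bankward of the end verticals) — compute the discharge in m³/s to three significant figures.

Panel 1-2: Δb = 6.2 m, d̄ = (0.00+1.37)/2 = 0.685, v̄ = (0.00+0.36)/2 = 0.18 → q = 6.2×0.685×0.18 = 0.7645 m³/s
Panel 2-3: Δb = 2 m, d̄ = (1.37+1.52)/2 = 1.445, v̄ = (0.36+0.35)/2 = 0.355 → q = 2×1.445×0.355 = 1.026 m³/s
Panel 3-4: Δb = 8.7 m, d̄ = (1.52+1.87)/2 = 1.695, v̄ = (0.35+0.47)/2 = 0.41 → q = 8.7×1.695×0.41 = 6.046 m³/s
Panel 4-5: Δb = 10.8 m, d̄ = (1.87+0.00)/2 = 0.935, v̄ = (0.47+0.00)/2 = 0.235 → q = 10.8×0.935×0.235 = 2.373 m³/s
Q = Σ q = 10.21 m³/s

10.2 m³/s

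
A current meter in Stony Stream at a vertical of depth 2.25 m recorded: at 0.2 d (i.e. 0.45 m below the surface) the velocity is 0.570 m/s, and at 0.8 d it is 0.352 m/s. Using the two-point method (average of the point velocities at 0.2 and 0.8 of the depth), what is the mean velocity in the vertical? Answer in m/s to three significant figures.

v̄ = (0.570 + 0.352) / 2 = 0.4610 m/s

0.461 m/s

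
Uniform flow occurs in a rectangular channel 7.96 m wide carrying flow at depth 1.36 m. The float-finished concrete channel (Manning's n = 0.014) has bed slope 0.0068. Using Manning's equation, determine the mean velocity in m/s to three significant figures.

A = b·y = 7.96 × 1.36 = 10.83 m²
P = b + 2y = 7.96 + 2×1.36 = 10.68 m
R = A/P = 10.83/10.68 = 1.014 m
Q = (1/n)·A·R^(2/3)·S^(1/2) = (1/0.014) × 10.83 × 1.014^(2/3) × 0.0068^(1/2) = 64.34 m³/s
V = Q/A = 64.34/10.83 = 5.944 m/s

5.94 m/s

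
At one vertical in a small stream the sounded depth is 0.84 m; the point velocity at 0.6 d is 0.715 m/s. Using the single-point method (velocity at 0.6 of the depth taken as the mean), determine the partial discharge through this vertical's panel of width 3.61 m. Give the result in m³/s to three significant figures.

v̄ = v₀.₆ = 0.715 m/s
q = v̄ × d × w = 0.7150 × 0.84 × 3.61 = 2.168 m³/s

2.17 m³/s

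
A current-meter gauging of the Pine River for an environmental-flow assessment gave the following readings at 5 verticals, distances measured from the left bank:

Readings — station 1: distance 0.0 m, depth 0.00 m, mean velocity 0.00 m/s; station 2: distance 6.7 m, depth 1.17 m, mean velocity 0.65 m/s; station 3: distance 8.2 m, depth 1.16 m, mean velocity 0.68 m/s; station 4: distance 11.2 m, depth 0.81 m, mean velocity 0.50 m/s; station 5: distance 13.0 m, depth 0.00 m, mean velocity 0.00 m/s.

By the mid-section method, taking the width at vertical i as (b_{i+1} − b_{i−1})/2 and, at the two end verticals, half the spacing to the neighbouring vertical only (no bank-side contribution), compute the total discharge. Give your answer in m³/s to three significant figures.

w_2 = (8.2 − 0.0)/2 = 4.1 m; q_2 = 0.65 × 1.17 × 4.1 = 3.118 m³/s
w_3 = (11.2 − 6.7)/2 = 2.25 m; q_3 = 0.68 × 1.16 × 2.25 = 1.775 m³/s
w_4 = (13.0 − 8.2)/2 = 2.4 m; q_4 = 0.50 × 0.81 × 2.4 = 0.9720 m³/s
Stations 1, 5 contribute zero (depth or velocity is 0).
Q = Σ qᵢ = 5.865 m³/s

5.86 m³/s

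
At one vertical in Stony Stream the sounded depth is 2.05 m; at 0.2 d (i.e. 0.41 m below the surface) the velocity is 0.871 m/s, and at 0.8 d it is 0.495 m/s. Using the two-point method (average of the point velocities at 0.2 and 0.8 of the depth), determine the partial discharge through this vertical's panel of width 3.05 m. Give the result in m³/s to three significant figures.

4.27 m³/s

v̄ = (0.871 + 0.495) / 2 = 0.6830 m/s
q = v̄ × d × w = 0.6830 × 2.05 × 3.05 = 4.270 m³/s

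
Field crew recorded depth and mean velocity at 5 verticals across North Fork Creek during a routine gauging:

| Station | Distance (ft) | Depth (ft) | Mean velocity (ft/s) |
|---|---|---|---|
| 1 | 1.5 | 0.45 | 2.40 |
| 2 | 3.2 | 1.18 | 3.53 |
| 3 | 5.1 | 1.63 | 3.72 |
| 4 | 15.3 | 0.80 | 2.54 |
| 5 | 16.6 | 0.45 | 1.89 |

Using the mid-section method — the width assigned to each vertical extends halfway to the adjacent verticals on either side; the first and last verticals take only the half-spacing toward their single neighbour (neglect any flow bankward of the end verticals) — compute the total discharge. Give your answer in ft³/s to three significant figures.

57.3 ft³/s

w_1 = (3.2 − 1.5)/2 = 0.85 ft; q_1 = 2.40 × 0.45 × 0.85 = 0.9180 ft³/s
w_2 = (5.1 − 1.5)/2 = 1.8 ft; q_2 = 3.53 × 1.18 × 1.8 = 7.498 ft³/s
w_3 = (15.3 − 3.2)/2 = 6.05 ft; q_3 = 3.72 × 1.63 × 6.05 = 36.68 ft³/s
w_4 = (16.6 − 5.1)/2 = 5.75 ft; q_4 = 2.54 × 0.80 × 5.75 = 11.68 ft³/s
w_5 = (16.6 − 15.3)/2 = 0.65 ft; q_5 = 1.89 × 0.45 × 0.65 = 0.5528 ft³/s
Q = Σ qᵢ = 57.34 ft³/s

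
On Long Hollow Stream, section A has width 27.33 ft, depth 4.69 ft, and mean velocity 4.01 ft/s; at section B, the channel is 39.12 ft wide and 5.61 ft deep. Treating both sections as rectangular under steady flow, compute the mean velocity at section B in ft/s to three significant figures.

2.34 ft/s

Q = A₁V₁ = (27.33×4.69) × 4.01 = 514.0 ft³/s
A₂ = 39.12 × 5.61 = 219.5 ft²
V₂ = Q/A₂ = 514.0/219.5 = 2.342 ft/s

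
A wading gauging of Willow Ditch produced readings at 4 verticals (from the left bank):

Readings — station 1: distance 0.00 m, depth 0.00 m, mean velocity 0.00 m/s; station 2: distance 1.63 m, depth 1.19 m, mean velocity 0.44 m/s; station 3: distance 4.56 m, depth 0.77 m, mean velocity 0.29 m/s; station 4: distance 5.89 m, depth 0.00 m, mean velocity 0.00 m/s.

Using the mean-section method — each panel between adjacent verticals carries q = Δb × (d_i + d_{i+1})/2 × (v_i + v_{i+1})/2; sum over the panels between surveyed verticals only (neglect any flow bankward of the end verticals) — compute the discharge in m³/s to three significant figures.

Panel 1-2: Δb = 1.63 m, d̄ = (0.00+1.19)/2 = 0.595, v̄ = (0.00+0.44)/2 = 0.22 → q = 1.63×0.595×0.22 = 0.2134 m³/s
Panel 2-3: Δb = 2.93 m, d̄ = (1.19+0.77)/2 = 0.98, v̄ = (0.44+0.29)/2 = 0.365 → q = 2.93×0.98×0.365 = 1.048 m³/s
Panel 3-4: Δb = 1.33 m, d̄ = (0.77+0.00)/2 = 0.385, v̄ = (0.29+0.00)/2 = 0.145 → q = 1.33×0.385×0.145 = 0.07425 m³/s
Q = Σ q = 1.336 m³/s

1.34 m³/s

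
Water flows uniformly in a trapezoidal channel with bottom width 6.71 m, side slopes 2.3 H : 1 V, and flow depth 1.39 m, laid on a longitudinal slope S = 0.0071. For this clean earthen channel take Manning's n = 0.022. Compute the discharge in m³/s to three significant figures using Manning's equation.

A = (b + z·y)·y = (6.71 + 2.3×1.39)×1.39 = 13.77 m²
P = b + 2y√(1+z²) = 6.71 + 2×1.39×√(1+2.3²) = 13.68 m
R = A/P = 13.77/13.68 = 1.006 m
Q = (1/n)·A·R^(2/3)·S^(1/2) = (1/0.022) × 13.77 × 1.006^(2/3) × 0.0071^(1/2) = 52.97 m³/s

53.0 m³/s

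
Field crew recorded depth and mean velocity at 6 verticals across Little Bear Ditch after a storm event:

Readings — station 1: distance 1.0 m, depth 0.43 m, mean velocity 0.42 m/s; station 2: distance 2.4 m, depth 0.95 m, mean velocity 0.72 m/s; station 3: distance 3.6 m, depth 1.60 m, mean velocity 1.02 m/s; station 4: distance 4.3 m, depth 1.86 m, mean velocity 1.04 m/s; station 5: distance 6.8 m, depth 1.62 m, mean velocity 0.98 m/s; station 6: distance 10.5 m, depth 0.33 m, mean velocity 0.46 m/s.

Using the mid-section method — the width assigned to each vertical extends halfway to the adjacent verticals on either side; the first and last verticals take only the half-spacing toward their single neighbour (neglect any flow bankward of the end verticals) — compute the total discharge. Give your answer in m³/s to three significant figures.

10.9 m³/s

w_1 = (2.4 − 1.0)/2 = 0.7 m; q_1 = 0.42 × 0.43 × 0.7 = 0.1264 m³/s
w_2 = (3.6 − 1.0)/2 = 1.3 m; q_2 = 0.72 × 0.95 × 1.3 = 0.8892 m³/s
w_3 = (4.3 − 2.4)/2 = 0.95 m; q_3 = 1.02 × 1.60 × 0.95 = 1.550 m³/s
w_4 = (6.8 − 3.6)/2 = 1.6 m; q_4 = 1.04 × 1.86 × 1.6 = 3.095 m³/s
w_5 = (10.5 − 4.3)/2 = 3.1 m; q_5 = 0.98 × 1.62 × 3.1 = 4.922 m³/s
w_6 = (10.5 − 6.8)/2 = 1.85 m; q_6 = 0.46 × 0.33 × 1.85 = 0.2808 m³/s
Q = Σ qᵢ = 10.86 m³/s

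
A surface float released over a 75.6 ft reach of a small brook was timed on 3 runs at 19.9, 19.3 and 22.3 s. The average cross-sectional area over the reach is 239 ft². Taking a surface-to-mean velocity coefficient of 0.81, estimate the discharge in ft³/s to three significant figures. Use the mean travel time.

t̄ = (19.9 + 19.3 + 22.3) / 3 = 20.5 s
v_surface = L / t̄ = 75.6 / 20.5 = 3.688 ft/s
v_mean = 0.81 × 3.688 = 2.987 ft/s
Q = A × v_mean = 239 × 2.987 = 713.9 ft³/s

714 ft³/s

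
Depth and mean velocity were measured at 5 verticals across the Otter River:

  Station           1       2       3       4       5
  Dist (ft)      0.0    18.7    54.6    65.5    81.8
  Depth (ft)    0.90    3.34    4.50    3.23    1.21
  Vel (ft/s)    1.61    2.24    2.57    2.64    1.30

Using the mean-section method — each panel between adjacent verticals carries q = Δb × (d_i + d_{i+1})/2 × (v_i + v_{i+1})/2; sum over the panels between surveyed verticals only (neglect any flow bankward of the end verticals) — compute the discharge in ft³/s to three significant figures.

596 ft³/s

Panel 1-2: Δb = 18.7 ft, d̄ = (0.90+3.34)/2 = 2.12, v̄ = (1.61+2.24)/2 = 1.925 → q = 18.7×2.12×1.925 = 76.31 ft³/s
Panel 2-3: Δb = 35.9 ft, d̄ = (3.34+4.50)/2 = 3.92, v̄ = (2.24+2.57)/2 = 2.405 → q = 35.9×3.92×2.405 = 338.5 ft³/s
Panel 3-4: Δb = 10.9 ft, d̄ = (4.50+3.23)/2 = 3.865, v̄ = (2.57+2.64)/2 = 2.605 → q = 10.9×3.865×2.605 = 109.7 ft³/s
Panel 4-5: Δb = 16.3 ft, d̄ = (3.23+1.21)/2 = 2.22, v̄ = (2.64+1.30)/2 = 1.97 → q = 16.3×2.22×1.97 = 71.29 ft³/s
Q = Σ q = 595.8 ft³/s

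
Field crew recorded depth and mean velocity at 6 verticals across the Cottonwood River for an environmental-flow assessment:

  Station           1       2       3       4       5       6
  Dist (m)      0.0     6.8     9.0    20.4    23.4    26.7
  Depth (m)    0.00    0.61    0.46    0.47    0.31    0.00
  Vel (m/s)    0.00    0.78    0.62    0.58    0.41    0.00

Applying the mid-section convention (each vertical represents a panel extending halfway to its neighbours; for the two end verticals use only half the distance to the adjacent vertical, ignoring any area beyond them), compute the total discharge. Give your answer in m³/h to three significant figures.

w_2 = (9.0 − 0.0)/2 = 4.5 m; q_2 = 0.78 × 0.61 × 4.5 = 2.141 m³/s
w_3 = (20.4 − 6.8)/2 = 6.8 m; q_3 = 0.62 × 0.46 × 6.8 = 1.939 m³/s
w_4 = (23.4 − 9.0)/2 = 7.2 m; q_4 = 0.58 × 0.47 × 7.2 = 1.963 m³/s
w_5 = (26.7 − 20.4)/2 = 3.15 m; q_5 = 0.41 × 0.31 × 3.15 = 0.4004 m³/s
Stations 1, 6 contribute zero (depth or velocity is 0).
Q = Σ qᵢ = 6.444 m³/s
= 6.444 × 3600 = 23200 m³/h

23200 m³/h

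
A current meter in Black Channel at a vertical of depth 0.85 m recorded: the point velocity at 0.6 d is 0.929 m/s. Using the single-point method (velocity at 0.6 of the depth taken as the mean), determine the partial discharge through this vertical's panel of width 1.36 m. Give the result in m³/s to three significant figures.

1.07 m³/s

v̄ = v₀.₆ = 0.929 m/s
q = v̄ × d × w = 0.9290 × 0.85 × 1.36 = 1.074 m³/s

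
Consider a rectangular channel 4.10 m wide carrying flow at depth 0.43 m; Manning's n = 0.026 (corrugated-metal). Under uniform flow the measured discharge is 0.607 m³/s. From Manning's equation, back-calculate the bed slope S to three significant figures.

A = b·y = 4.10 × 0.43 = 1.763 m²
P = b + 2y = 4.10 + 2×0.43 = 4.960 m
R = A/P = 1.763/4.960 = 0.3554 m
S = (Q·n / (1·A·R^(2/3)))² = (0.607×0.026 / (1×1.763×0.5018))² = 0.0003183

0.000318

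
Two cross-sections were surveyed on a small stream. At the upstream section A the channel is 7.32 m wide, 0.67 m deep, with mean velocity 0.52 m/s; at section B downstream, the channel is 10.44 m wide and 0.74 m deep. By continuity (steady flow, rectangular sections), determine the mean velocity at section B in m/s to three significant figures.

Q = A₁V₁ = (7.32×0.67) × 0.52 = 2.550 m³/s
A₂ = 10.44 × 0.74 = 7.726 m²
V₂ = Q/A₂ = 2.550/7.726 = 0.3301 m/s

0.330 m/s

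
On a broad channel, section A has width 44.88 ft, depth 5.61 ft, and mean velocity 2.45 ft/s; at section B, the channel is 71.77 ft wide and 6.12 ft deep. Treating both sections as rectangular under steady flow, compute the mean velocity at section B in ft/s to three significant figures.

1.40 ft/s

Q = A₁V₁ = (44.88×5.61) × 2.45 = 616.9 ft³/s
A₂ = 71.77 × 6.12 = 439.2 ft²
V₂ = Q/A₂ = 616.9/439.2 = 1.404 ft/s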